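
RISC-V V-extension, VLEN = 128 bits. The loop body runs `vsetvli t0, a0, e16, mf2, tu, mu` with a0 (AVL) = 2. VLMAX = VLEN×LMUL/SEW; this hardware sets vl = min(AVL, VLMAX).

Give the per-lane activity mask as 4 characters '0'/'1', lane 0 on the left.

predicate = 1100

lanes per group: 128·1/2/16 = 4
vl = min(AVL, VLMAX) = min(2, 4) = 2
bits (lane 0 leftmost): 1100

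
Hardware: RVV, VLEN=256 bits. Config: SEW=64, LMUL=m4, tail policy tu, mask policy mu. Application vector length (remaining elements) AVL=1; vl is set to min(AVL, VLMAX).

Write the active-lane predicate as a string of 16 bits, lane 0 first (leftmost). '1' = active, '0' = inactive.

predicate = 1000000000000000

lanes per group: 256·4/64 = 16
vl = min(AVL, VLMAX) = min(1, 16) = 1
bits (lane 0 leftmost): 1000000000000000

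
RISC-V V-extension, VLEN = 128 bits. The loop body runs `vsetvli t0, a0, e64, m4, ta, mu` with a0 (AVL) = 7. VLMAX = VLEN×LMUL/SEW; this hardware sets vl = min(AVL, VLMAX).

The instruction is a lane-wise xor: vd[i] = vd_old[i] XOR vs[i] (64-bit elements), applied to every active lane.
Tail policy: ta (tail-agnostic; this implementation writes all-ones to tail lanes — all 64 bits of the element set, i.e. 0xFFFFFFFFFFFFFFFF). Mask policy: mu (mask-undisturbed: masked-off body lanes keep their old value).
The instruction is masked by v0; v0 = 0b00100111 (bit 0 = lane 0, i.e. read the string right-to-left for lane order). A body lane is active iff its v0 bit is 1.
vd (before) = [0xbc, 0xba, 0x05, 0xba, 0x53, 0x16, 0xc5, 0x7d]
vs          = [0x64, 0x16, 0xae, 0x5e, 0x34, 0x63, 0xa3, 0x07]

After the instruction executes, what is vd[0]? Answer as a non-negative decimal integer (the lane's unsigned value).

VLMAX = VLEN×LMUL/SEW = 128×4/64 = 8
vl ← min(7, 8) = 7
lane  0: xor(0xbc,0x64) ⇒ 0xd8
lane  1: xor(0xba,0x16) ⇒ 0xac
lane  2: xor(0x05,0xae) ⇒ 0xab
lane  3: mask-off/keep ⇒ 0xba
lane  4: mask-off/keep ⇒ 0x53
lane  5: xor(0x16,0x63) ⇒ 0x75
lane  6: mask-off/keep ⇒ 0xc5
lane  7: tail/ones ⇒ 0xffffffffffffffff

vd[0] = 216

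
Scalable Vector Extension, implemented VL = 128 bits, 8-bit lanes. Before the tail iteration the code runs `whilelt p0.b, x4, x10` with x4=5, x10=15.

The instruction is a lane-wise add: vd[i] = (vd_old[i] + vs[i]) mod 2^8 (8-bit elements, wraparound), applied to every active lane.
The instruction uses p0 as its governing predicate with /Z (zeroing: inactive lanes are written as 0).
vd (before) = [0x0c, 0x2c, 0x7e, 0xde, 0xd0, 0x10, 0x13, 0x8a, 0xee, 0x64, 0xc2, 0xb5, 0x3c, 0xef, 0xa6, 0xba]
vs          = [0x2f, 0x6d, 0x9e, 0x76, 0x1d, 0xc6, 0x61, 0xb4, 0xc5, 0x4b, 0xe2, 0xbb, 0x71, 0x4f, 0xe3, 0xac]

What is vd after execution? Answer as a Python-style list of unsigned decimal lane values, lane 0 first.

register lanes = 128/8 = 16
p0[j] = (5+j < 15); true for j=0..9 → 10 lanes set
lane  0: add(0x0c,0x2f) ⇒ 0x3b
lane  1: add(0x2c,0x6d) ⇒ 0x99
lane  2: add(0x7e,0x9e) ⇒ 0x1c
lane  3: add(0xde,0x76) ⇒ 0x54
lane  4: add(0xd0,0x1d) ⇒ 0xed
lane  5: add(0x10,0xc6) ⇒ 0xd6
lane  6: add(0x13,0x61) ⇒ 0x74
lane  7: add(0x8a,0xb4) ⇒ 0x3e
lane  8: add(0xee,0xc5) ⇒ 0xb3
lane  9: add(0x64,0x4b) ⇒ 0xaf
lane 10: tail/zero ⇒ 0x00
lane 11: tail/zero ⇒ 0x00
lane 12: tail/zero ⇒ 0x00
lane 13: tail/zero ⇒ 0x00
lane 14: tail/zero ⇒ 0x00
lane 15: tail/zero ⇒ 0x00

vd = [59, 153, 28, 84, 237, 214, 116, 62, 179, 175, 0, 0, 0, 0, 0, 0]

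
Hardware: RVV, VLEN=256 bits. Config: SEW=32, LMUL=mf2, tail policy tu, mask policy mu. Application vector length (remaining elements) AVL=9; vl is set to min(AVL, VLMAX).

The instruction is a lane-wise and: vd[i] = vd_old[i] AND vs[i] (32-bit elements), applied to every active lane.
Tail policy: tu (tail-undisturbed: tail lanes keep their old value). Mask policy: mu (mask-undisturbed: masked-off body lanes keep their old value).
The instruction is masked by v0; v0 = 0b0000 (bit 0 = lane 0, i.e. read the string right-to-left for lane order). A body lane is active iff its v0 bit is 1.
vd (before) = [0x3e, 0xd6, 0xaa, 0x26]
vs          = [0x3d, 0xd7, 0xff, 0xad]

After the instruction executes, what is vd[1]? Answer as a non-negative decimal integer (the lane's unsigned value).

vd[1] = 214

VLMAX = VLEN×LMUL/SEW = 256×1/2/32 = 4
vl ← min(9, 4) = 4
[0] mask-off/keep = 0x3e
[1] mask-off/keep = 0xd6
[2] mask-off/keep = 0xaa
[3] mask-off/keep = 0x26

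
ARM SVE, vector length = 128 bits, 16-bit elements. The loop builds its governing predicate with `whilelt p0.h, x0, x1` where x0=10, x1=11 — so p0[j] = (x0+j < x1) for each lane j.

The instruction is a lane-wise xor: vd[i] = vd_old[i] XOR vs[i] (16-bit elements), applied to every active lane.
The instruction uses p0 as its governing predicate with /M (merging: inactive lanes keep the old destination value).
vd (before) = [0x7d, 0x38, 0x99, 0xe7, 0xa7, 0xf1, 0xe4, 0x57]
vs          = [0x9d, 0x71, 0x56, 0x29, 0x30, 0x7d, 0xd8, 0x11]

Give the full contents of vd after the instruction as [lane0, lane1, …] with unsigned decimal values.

register lanes = 128/16 = 8
p0[j] = (10+j < 11); true for j=0..0 → 1 lanes set
[0] xor(0x7d,0x9d) = 0xe0
[1] tail/keep = 0x38
[2] tail/keep = 0x99
[3] tail/keep = 0xe7
[4] tail/keep = 0xa7
[5] tail/keep = 0xf1
[6] tail/keep = 0xe4
[7] tail/keep = 0x57

vd = [224, 56, 153, 231, 167, 241, 228, 87]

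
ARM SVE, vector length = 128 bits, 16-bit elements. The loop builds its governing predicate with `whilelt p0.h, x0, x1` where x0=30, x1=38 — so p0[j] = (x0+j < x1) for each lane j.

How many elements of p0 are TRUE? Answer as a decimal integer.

vl = 8

register lanes = 128/16 = 8
whilelt: lane j active iff 30+j < 38 → j < 8 → 8 active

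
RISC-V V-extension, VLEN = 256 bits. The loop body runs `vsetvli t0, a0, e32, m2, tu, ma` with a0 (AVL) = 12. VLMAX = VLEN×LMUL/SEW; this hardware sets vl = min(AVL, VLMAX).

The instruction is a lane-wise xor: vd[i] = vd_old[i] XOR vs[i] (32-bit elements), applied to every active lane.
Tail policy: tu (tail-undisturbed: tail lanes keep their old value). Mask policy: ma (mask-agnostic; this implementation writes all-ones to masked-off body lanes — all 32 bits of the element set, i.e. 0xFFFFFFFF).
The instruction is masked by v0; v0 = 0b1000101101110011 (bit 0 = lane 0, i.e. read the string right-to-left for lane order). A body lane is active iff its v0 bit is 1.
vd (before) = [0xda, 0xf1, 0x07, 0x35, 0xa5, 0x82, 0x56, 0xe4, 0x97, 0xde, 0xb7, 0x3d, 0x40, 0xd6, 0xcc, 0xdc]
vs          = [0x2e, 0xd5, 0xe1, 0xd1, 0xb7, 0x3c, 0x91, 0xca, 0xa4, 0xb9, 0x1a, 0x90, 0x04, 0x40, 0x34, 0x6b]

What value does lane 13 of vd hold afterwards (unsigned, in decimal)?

VLMAX = (256 × 2) / 32 = 16 lanes
vl ← min(12, 16) = 12
[0] xor(0xda,0x2e) = 0xf4
[1] xor(0xf1,0xd5) = 0x24
[2] mask-off/ones = 0xffffffff
[3] mask-off/ones = 0xffffffff
[4] xor(0xa5,0xb7) = 0x12
[5] xor(0x82,0x3c) = 0xbe
[6] xor(0x56,0x91) = 0xc7
[7] mask-off/ones = 0xffffffff
[8] xor(0x97,0xa4) = 0x33
[9] xor(0xde,0xb9) = 0x67
[10] mask-off/ones = 0xffffffff
[11] xor(0x3d,0x90) = 0xad
[12] tail/keep = 0x40
[13] tail/keep = 0xd6
[14] tail/keep = 0xcc
[15] tail/keep = 0xdc

vd[13] = 214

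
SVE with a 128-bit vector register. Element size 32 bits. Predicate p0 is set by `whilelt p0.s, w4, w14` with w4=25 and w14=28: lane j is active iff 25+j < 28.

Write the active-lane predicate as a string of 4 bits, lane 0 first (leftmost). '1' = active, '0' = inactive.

lane count: 128 div 32 = 4
active while 25+j < 28, i.e. j ∈ [0,3) capped at 4 ⇒ 3
bits (lane 0 leftmost): 1110

predicate = 1110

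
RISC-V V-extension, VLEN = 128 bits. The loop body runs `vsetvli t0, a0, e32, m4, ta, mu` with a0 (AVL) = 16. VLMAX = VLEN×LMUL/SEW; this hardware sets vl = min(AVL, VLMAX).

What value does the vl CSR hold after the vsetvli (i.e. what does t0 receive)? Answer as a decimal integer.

vl = 16

lanes per group: 128·4/32 = 16
AVL=16 ≤ VLMAX=16, so vl = 16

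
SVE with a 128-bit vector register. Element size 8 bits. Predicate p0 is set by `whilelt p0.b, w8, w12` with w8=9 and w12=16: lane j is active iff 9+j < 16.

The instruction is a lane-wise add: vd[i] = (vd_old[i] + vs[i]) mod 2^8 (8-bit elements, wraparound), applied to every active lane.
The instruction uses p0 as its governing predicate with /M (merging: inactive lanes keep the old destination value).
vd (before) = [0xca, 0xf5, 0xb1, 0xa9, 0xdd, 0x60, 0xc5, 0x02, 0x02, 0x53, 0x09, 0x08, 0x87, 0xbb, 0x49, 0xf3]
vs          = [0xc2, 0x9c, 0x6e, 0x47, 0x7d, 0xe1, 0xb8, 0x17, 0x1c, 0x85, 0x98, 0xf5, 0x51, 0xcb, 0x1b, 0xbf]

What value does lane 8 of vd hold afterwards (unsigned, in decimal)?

lane count: 128 div 8 = 16
p0[j] = (9+j < 16); true for j=0..6 → 7 lanes set
[0] add(0xca,0xc2) = 0x8c
[1] add(0xf5,0x9c) = 0x91
[2] add(0xb1,0x6e) = 0x1f
[3] add(0xa9,0x47) = 0xf0
[4] add(0xdd,0x7d) = 0x5a
[5] add(0x60,0xe1) = 0x41
[6] add(0xc5,0xb8) = 0x7d
[7] tail/keep = 0x02
[8] tail/keep = 0x02
[9] tail/keep = 0x53
[10] tail/keep = 0x09
[11] tail/keep = 0x08
[12] tail/keep = 0x87
[13] tail/keep = 0xbb
[14] tail/keep = 0x49
[15] tail/keep = 0xf3

vd[8] = 2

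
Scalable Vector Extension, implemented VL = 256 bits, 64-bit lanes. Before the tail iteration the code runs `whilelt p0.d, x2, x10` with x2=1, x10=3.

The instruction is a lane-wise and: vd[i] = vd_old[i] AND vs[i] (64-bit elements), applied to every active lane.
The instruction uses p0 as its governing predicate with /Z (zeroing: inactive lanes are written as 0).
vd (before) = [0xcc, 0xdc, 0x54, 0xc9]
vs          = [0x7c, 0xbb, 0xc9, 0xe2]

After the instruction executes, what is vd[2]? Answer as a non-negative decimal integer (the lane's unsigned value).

lane count: 256 div 64 = 4
active while 1+j < 3, i.e. j ∈ [0,2) capped at 4 ⇒ 2
[0] and(0xcc,0x7c) = 0x4c
[1] and(0xdc,0xbb) = 0x98
[2] tail/zero = 0x00
[3] tail/zero = 0x00

vd[2] = 0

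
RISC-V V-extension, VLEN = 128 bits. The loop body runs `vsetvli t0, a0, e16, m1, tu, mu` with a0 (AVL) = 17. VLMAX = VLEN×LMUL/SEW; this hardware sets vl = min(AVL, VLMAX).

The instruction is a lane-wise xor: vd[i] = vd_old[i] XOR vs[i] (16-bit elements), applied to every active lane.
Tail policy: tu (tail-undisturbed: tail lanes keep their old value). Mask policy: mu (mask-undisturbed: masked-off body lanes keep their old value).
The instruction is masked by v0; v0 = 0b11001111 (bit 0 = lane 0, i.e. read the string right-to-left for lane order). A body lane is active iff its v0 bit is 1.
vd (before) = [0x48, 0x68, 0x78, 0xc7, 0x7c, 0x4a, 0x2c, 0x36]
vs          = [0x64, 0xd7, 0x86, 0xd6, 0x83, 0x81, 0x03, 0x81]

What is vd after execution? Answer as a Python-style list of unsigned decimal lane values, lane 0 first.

VLMAX = (128 × 1) / 16 = 8 lanes
AVL=17 > VLMAX=8, so vl = 8
  i=0: xor(0x48,0x64) → 44
  i=1: xor(0x68,0xd7) → 191
  i=2: xor(0x78,0x86) → 254
  i=3: xor(0xc7,0xd6) → 17
  i=4: mask-off/keep → 124
  i=5: mask-off/keep → 74
  i=6: xor(0x2c,0x03) → 47
  i=7: xor(0x36,0x81) → 183

vd = [44, 191, 254, 17, 124, 74, 47, 183]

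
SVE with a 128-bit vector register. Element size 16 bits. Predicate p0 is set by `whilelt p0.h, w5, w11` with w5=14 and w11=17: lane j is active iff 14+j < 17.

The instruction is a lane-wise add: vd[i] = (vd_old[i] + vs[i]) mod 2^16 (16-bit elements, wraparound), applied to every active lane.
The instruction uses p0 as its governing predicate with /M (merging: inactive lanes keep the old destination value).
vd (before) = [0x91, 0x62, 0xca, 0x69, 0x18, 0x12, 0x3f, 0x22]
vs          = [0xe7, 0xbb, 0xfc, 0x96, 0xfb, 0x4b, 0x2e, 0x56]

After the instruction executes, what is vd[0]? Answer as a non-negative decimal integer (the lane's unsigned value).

lane count: 128 div 16 = 8
whilelt: lane j active iff 14+j < 17 → j < 3 → 3 active
[0] add(0x91,0xe7) = 0x178
[1] add(0x62,0xbb) = 0x11d
[2] add(0xca,0xfc) = 0x1c6
[3] tail/keep = 0x69
[4] tail/keep = 0x18
[5] tail/keep = 0x12
[6] tail/keep = 0x3f
[7] tail/keep = 0x22

vd[0] = 376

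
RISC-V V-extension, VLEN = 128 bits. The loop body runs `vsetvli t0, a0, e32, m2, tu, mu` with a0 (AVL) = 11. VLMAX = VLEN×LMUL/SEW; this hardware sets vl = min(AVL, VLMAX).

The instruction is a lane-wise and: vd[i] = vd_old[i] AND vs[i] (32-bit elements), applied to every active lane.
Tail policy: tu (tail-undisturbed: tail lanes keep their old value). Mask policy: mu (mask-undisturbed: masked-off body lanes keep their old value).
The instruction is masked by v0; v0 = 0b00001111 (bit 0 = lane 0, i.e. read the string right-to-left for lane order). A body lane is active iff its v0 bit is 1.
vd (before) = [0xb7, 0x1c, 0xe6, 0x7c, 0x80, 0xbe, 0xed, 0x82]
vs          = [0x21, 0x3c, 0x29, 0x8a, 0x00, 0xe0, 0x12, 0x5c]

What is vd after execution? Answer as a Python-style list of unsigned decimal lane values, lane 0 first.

vd = [33, 28, 32, 8, 128, 190, 237, 130]

VLMAX = (128 × 2) / 32 = 8 lanes
vl ← min(11, 8) = 8
  i=0: and(0xb7,0x21) → 33
  i=1: and(0x1c,0x3c) → 28
  i=2: and(0xe6,0x29) → 32
  i=3: and(0x7c,0x8a) → 8
  i=4: mask-off/keep → 128
  i=5: mask-off/keep → 190
  i=6: mask-off/keep → 237
  i=7: mask-off/keep → 130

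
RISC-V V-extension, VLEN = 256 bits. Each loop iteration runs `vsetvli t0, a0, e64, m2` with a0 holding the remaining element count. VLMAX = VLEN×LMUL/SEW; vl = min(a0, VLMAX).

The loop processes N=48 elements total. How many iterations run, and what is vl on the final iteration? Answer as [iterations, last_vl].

[iterations, last_vl] = [6, 8]

VLMAX = (256 × 2) / 64 = 8 lanes
iterations = ceil(48/8) = 6; final-pass vl = 8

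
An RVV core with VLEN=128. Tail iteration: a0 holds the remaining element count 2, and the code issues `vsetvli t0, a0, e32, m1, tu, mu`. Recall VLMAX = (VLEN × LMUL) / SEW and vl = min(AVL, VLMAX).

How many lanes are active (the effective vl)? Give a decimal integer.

lanes per group: 128·1/32 = 4
vl ← min(2, 4) = 2

vl = 2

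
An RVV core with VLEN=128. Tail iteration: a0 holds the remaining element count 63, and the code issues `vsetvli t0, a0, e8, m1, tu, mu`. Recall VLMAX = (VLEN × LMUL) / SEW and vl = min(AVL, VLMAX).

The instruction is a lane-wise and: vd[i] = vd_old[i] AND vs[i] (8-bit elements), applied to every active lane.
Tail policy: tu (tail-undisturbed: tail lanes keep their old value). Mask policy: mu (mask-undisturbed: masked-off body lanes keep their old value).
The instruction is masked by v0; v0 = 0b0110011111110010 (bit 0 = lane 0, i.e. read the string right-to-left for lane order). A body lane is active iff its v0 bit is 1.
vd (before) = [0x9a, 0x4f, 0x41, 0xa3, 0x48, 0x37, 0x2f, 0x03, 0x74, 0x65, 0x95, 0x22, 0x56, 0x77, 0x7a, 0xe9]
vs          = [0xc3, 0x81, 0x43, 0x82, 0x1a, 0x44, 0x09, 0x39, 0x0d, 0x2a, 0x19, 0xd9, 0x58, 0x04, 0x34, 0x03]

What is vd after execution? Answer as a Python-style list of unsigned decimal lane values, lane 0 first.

vd = [154, 1, 65, 163, 8, 4, 9, 1, 4, 32, 17, 34, 86, 4, 48, 233]

lanes per group: 128·1/8 = 16
vl ← min(63, 16) = 16
  i=0: mask-off/keep → 154
  i=1: and(0x4f,0x81) → 1
  i=2: mask-off/keep → 65
  i=3: mask-off/keep → 163
  i=4: and(0x48,0x1a) → 8
  i=5: and(0x37,0x44) → 4
  i=6: and(0x2f,0x09) → 9
  i=7: and(0x03,0x39) → 1
  i=8: and(0x74,0x0d) → 4
  i=9: and(0x65,0x2a) → 32
  i=10: and(0x95,0x19) → 17
  i=11: mask-off/keep → 34
  i=12: mask-off/keep → 86
  i=13: and(0x77,0x04) → 4
  i=14: and(0x7a,0x34) → 48
  i=15: mask-off/keep → 233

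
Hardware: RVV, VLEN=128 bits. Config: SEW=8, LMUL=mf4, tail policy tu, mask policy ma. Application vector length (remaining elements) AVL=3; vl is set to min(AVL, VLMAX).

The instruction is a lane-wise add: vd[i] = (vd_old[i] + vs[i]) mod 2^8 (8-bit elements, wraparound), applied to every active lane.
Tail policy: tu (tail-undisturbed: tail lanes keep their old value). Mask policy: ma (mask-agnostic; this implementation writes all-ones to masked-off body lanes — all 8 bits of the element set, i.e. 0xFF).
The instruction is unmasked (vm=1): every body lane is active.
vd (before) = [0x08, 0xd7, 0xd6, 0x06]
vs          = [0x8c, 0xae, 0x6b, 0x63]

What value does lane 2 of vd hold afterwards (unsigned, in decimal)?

VLMAX = (128 × 1/4) / 8 = 4 lanes
vl = min(AVL, VLMAX) = min(3, 4) = 3
  i=0: add(0x08,0x8c) → 148
  i=1: add(0xd7,0xae) → 133
  i=2: add(0xd6,0x6b) → 65
  i=3: tail/keep → 6

vd[2] = 65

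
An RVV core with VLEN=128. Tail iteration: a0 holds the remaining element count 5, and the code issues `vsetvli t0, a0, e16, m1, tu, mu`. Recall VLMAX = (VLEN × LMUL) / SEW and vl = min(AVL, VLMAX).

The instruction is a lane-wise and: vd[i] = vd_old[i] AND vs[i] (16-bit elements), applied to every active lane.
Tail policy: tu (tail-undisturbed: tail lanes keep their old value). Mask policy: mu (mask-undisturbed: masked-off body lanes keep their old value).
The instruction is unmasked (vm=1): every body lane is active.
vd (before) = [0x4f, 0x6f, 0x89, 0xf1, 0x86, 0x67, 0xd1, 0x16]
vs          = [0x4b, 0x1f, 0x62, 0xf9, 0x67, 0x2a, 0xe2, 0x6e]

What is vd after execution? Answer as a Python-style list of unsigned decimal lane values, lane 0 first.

VLMAX = VLEN×LMUL/SEW = 128×1/16 = 8
vl ← min(5, 8) = 5
[0] and(0x4f,0x4b) = 0x4b
[1] and(0x6f,0x1f) = 0x0f
[2] and(0x89,0x62) = 0x00
[3] and(0xf1,0xf9) = 0xf1
[4] and(0x86,0x67) = 0x06
[5] tail/keep = 0x67
[6] tail/keep = 0xd1
[7] tail/keep = 0x16

vd = [75, 15, 0, 241, 6, 103, 209, 22]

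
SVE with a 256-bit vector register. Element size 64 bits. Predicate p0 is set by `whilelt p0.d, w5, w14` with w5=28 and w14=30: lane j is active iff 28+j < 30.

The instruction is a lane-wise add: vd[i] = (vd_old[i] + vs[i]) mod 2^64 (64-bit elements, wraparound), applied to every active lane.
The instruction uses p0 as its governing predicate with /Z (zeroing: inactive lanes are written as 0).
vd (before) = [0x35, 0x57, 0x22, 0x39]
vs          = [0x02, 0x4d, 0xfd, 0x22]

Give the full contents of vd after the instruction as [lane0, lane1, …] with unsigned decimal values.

lane count: 256 div 64 = 4
active while 28+j < 30, i.e. j ∈ [0,2) capped at 4 ⇒ 2
  i=0: add(0x35,0x02) → 55
  i=1: add(0x57,0x4d) → 164
  i=2: tail/zero → 0
  i=3: tail/zero → 0

vd = [55, 164, 0, 0]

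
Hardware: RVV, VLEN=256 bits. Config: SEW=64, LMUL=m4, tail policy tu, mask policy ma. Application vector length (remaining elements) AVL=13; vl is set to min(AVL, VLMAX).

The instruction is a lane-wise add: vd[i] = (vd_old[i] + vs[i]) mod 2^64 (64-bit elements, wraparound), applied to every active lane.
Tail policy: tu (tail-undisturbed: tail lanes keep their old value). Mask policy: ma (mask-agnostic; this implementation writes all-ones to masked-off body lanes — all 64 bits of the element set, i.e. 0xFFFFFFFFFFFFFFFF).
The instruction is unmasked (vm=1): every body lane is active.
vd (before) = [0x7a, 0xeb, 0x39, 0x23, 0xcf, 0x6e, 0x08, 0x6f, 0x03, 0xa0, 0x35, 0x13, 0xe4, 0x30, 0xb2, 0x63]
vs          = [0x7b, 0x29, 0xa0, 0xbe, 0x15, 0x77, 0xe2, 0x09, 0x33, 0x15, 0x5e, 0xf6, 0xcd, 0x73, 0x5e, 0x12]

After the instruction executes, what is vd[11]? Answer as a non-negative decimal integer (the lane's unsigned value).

vd[11] = 265

VLMAX = VLEN×LMUL/SEW = 256×4/64 = 16
vl ← min(13, 16) = 13
  i=0: add(0x7a,0x7b) → 245
  i=1: add(0xeb,0x29) → 276
  i=2: add(0x39,0xa0) → 217
  i=3: add(0x23,0xbe) → 225
  i=4: add(0xcf,0x15) → 228
  i=5: add(0x6e,0x77) → 229
  i=6: add(0x08,0xe2) → 234
  i=7: add(0x6f,0x09) → 120
  i=8: add(0x03,0x33) → 54
  i=9: add(0xa0,0x15) → 181
  i=10: add(0x35,0x5e) → 147
  i=11: add(0x13,0xf6) → 265
  i=12: add(0xe4,0xcd) → 433
  i=13: tail/keep → 48
  i=14: tail/keep → 178
  i=15: tail/keep → 99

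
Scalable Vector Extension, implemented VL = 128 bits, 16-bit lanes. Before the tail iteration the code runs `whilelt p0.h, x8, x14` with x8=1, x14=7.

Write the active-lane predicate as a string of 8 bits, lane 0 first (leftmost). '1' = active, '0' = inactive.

register lanes = 128/16 = 8
p0[j] = (1+j < 7); true for j=0..5 → 6 lanes set
bits (lane 0 leftmost): 11111100

predicate = 11111100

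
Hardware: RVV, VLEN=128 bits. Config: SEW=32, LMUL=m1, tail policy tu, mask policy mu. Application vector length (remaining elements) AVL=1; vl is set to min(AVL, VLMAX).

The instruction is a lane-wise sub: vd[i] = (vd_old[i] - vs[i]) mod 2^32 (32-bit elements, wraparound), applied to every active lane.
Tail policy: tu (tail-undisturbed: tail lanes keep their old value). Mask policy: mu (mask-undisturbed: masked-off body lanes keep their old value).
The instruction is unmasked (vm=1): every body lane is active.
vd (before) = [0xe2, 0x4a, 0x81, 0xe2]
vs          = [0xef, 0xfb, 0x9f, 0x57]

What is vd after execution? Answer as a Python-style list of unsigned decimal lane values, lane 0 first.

VLMAX = VLEN×LMUL/SEW = 128×1/32 = 4
AVL=1 ≤ VLMAX=4, so vl = 1
[0] sub(0xe2,0xef) = 0xfffffff3
[1] tail/keep = 0x4a
[2] tail/keep = 0x81
[3] tail/keep = 0xe2

vd = [4294967283, 74, 129, 226]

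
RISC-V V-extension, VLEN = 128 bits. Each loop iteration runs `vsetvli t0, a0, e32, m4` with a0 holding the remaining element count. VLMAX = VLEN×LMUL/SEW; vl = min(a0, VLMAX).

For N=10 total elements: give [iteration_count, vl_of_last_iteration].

VLMAX = (128 × 4) / 32 = 16 lanes
N=10: ⌈10/16⌉ = 1 iters; last vl = 10 − 0×16 = 10

[iterations, last_vl] = [1, 10]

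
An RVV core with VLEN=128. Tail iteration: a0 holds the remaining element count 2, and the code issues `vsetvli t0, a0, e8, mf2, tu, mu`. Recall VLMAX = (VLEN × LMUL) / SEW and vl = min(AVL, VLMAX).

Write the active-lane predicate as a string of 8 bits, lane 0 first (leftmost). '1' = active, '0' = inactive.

predicate = 11000000

lanes per group: 128·1/2/8 = 8
vl = min(AVL, VLMAX) = min(2, 8) = 2
bits (lane 0 leftmost): 11000000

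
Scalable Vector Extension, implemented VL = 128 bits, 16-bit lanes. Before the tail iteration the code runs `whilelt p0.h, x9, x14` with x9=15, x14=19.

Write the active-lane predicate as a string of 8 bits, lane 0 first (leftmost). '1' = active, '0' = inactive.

128-bit reg / 16-bit elem → 8 lanes
whilelt: lane j active iff 15+j < 19 → j < 4 → 4 active
bits (lane 0 leftmost): 11110000

predicate = 11110000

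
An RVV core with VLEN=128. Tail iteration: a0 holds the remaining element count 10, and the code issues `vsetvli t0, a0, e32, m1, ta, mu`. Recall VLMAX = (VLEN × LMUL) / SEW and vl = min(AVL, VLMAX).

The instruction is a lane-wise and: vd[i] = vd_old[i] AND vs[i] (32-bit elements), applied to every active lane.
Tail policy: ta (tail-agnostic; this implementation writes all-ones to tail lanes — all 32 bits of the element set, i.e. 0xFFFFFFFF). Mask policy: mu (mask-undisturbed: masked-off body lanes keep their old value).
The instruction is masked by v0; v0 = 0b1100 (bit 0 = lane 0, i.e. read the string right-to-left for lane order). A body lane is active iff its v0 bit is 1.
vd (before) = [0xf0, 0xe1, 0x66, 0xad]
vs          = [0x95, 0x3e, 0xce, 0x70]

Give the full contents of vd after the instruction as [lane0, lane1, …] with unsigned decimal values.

vd = [240, 225, 70, 32]

VLMAX = VLEN×LMUL/SEW = 128×1/32 = 4
vl = min(AVL, VLMAX) = min(10, 4) = 4
vd[0] mask-off/keep -> 0xf0
vd[1] mask-off/keep -> 0xe1
vd[2] and(0x66,0xce) -> 0x46
vd[3] and(0xad,0x70) -> 0x20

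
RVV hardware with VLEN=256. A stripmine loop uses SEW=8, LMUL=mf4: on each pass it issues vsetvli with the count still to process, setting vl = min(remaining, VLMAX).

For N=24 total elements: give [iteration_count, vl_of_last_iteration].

[iterations, last_vl] = [3, 8]

VLMAX = VLEN×LMUL/SEW = 256×1/4/8 = 8
24 elements at 8/iter → 3 passes, remainder 8 on the last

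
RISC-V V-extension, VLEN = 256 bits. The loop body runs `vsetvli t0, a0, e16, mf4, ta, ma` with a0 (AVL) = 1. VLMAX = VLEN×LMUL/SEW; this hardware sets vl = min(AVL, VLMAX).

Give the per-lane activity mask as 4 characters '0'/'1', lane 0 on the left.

predicate = 1000

VLMAX = (256 × 1/4) / 16 = 4 lanes
AVL=1 ≤ VLMAX=4, so vl = 1
bits (lane 0 leftmost): 1000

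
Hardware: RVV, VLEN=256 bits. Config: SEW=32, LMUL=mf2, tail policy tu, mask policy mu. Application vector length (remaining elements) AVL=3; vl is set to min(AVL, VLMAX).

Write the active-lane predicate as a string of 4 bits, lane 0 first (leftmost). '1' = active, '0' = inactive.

VLMAX = (256 × 1/2) / 32 = 4 lanes
AVL=3 ≤ VLMAX=4, so vl = 3
bits (lane 0 leftmost): 1110

predicate = 1110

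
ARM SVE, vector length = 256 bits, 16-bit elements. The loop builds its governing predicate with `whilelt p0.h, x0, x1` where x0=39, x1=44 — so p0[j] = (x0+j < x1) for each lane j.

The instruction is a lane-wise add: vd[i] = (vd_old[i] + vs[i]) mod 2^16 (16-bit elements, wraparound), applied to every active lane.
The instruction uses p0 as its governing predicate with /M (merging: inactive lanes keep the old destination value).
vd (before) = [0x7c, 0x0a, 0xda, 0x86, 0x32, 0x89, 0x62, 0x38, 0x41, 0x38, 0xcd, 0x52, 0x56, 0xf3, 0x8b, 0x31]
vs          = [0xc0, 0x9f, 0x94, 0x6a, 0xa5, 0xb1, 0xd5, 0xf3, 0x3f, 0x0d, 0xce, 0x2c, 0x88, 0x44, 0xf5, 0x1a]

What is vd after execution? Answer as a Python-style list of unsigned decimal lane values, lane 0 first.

vd = [316, 169, 366, 240, 215, 137, 98, 56, 65, 56, 205, 82, 86, 243, 139, 49]

lane count: 256 div 16 = 16
p0[j] = (39+j < 44); true for j=0..4 → 5 lanes set
  i=0: add(0x7c,0xc0) → 316
  i=1: add(0x0a,0x9f) → 169
  i=2: add(0xda,0x94) → 366
  i=3: add(0x86,0x6a) → 240
  i=4: add(0x32,0xa5) → 215
  i=5: tail/keep → 137
  i=6: tail/keep → 98
  i=7: tail/keep → 56
  i=8: tail/keep → 65
  i=9: tail/keep → 56
  i=10: tail/keep → 205
  i=11: tail/keep → 82
  i=12: tail/keep → 86
  i=13: tail/keep → 243
  i=14: tail/keep → 139
  i=15: tail/keep → 49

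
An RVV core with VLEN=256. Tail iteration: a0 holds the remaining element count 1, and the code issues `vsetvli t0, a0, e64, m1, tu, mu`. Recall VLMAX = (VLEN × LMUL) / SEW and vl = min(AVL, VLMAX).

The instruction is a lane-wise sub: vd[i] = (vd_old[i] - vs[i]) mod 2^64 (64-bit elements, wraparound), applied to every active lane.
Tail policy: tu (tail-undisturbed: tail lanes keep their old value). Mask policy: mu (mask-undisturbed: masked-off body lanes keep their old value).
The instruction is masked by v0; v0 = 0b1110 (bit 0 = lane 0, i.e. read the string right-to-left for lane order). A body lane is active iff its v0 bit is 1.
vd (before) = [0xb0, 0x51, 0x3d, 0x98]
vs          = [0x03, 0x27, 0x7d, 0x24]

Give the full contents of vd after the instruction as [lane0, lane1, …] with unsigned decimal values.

vd = [176, 81, 61, 152]

VLMAX = (256 × 1) / 64 = 4 lanes
vl ← min(1, 4) = 1
  i=0: mask-off/keep → 176
  i=1: tail/keep → 81
  i=2: tail/keep → 61
  i=3: tail/keep → 152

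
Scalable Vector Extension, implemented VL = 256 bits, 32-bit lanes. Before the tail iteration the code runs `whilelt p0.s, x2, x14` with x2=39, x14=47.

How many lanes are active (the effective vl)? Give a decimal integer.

lane count: 256 div 32 = 8
p0[j] = (39+j < 47); true for j=0..7 → 8 lanes set

vl = 8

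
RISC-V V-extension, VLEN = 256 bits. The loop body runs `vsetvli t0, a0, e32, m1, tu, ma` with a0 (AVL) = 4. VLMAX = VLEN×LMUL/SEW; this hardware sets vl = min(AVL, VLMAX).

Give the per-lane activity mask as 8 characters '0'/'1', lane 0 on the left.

VLMAX = (256 × 1) / 32 = 8 lanes
vl ← min(4, 8) = 4
bits (lane 0 leftmost): 11110000

predicate = 11110000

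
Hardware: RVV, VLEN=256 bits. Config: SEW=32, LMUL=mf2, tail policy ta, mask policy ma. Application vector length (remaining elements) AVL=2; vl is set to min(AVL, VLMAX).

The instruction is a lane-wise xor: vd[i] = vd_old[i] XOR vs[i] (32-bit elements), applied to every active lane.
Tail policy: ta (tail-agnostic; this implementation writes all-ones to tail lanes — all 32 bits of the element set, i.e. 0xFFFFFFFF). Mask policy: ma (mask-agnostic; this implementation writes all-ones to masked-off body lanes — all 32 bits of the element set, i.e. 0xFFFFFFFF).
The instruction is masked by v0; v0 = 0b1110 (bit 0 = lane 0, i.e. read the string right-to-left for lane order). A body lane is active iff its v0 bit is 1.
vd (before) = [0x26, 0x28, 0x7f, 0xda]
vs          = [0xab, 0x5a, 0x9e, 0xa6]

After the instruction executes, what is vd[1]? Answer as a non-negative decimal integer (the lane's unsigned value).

lanes per group: 256·1/2/32 = 4
vl ← min(2, 4) = 2
vd[0] mask-off/ones -> 0xffffffff
vd[1] xor(0x28,0x5a) -> 0x72
vd[2] tail/ones -> 0xffffffff
vd[3] tail/ones -> 0xffffffff

vd[1] = 114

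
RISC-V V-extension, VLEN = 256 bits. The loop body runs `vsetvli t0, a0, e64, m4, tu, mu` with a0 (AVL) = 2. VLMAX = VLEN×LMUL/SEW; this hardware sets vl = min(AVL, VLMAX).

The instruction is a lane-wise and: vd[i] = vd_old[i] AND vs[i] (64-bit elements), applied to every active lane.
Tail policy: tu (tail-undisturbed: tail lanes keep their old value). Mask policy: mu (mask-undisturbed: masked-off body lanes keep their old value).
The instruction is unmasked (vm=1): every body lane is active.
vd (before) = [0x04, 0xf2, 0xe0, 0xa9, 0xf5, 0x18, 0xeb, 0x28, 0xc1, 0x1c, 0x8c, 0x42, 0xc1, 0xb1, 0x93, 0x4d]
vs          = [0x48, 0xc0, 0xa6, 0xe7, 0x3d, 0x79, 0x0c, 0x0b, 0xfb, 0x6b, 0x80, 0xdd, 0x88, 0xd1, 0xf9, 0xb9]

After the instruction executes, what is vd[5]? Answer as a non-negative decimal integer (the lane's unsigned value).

lanes per group: 256·4/64 = 16
AVL=2 ≤ VLMAX=16, so vl = 2
  i=0: and(0x04,0x48) → 0
  i=1: and(0xf2,0xc0) → 192
  i=2: tail/keep → 224
  i=3: tail/keep → 169
  i=4: tail/keep → 245
  i=5: tail/keep → 24
  i=6: tail/keep → 235
  i=7: tail/keep → 40
  i=8: tail/keep → 193
  i=9: tail/keep → 28
  i=10: tail/keep → 140
  i=11: tail/keep → 66
  i=12: tail/keep → 193
  i=13: tail/keep → 177
  i=14: tail/keep → 147
  i=15: tail/keep → 77

vd[5] = 24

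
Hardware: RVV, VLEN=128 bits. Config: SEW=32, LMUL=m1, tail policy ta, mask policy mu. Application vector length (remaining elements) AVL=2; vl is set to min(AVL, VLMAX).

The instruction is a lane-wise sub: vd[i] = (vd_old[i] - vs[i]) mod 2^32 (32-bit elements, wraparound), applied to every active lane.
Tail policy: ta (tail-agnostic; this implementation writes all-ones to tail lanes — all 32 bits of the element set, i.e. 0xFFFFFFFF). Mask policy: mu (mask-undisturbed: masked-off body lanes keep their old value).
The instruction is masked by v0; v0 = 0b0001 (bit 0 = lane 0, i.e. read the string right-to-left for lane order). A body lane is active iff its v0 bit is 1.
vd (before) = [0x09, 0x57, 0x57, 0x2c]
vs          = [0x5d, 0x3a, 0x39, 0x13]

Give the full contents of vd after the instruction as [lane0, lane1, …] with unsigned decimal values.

vd = [4294967212, 87, 4294967295, 4294967295]

lanes per group: 128·1/32 = 4
vl ← min(2, 4) = 2
vd[0] sub(0x09,0x5d) -> 0xffffffac
vd[1] mask-off/keep -> 0x57
vd[2] tail/ones -> 0xffffffff
vd[3] tail/ones -> 0xffffffff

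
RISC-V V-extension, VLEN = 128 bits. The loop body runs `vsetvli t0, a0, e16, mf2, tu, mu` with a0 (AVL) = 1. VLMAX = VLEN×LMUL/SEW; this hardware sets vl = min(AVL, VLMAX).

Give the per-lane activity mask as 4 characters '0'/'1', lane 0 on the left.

predicate = 1000

VLMAX = VLEN×LMUL/SEW = 128×1/2/16 = 4
vl ← min(1, 4) = 1
bits (lane 0 leftmost): 1000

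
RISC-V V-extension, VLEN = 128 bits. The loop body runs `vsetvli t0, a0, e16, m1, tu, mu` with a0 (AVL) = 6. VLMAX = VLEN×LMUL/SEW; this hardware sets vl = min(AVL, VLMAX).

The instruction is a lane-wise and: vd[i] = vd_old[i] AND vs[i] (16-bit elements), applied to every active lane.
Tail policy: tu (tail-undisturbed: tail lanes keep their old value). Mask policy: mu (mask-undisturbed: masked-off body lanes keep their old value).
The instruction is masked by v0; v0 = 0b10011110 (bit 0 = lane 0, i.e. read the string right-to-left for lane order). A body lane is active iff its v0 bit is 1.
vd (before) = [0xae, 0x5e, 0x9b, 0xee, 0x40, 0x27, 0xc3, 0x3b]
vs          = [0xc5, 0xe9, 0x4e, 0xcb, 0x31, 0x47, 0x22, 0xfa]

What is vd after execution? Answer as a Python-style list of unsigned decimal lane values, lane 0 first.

lanes per group: 128·1/16 = 8
AVL=6 ≤ VLMAX=8, so vl = 6
vd[0] mask-off/keep -> 0xae
vd[1] and(0x5e,0xe9) -> 0x48
vd[2] and(0x9b,0x4e) -> 0x0a
vd[3] and(0xee,0xcb) -> 0xca
vd[4] and(0x40,0x31) -> 0x00
vd[5] mask-off/keep -> 0x27
vd[6] tail/keep -> 0xc3
vd[7] tail/keep -> 0x3b

vd = [174, 72, 10, 202, 0, 39, 195, 59]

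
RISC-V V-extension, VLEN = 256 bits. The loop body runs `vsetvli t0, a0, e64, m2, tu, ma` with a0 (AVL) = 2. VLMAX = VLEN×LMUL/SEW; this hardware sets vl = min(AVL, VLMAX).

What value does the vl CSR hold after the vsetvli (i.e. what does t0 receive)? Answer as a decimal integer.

vl = 2

lanes per group: 256·2/64 = 8
vl ← min(2, 8) = 2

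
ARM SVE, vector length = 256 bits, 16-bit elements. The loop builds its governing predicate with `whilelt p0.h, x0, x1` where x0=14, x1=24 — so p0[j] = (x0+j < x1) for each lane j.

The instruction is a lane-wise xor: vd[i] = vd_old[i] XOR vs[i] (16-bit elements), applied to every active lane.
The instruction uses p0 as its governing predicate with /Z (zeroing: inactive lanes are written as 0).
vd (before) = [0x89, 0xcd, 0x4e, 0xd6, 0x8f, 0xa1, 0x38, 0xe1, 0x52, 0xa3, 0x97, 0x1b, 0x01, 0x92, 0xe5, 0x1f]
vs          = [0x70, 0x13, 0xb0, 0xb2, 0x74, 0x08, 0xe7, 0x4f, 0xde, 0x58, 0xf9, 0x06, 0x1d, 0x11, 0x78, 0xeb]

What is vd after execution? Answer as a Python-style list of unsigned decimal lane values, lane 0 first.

vd = [249, 222, 254, 100, 251, 169, 223, 174, 140, 251, 0, 0, 0, 0, 0, 0]

256-bit reg / 16-bit elem → 16 lanes
whilelt: lane j active iff 14+j < 24 → j < 10 → 10 active
  i=0: xor(0x89,0x70) → 249
  i=1: xor(0xcd,0x13) → 222
  i=2: xor(0x4e,0xb0) → 254
  i=3: xor(0xd6,0xb2) → 100
  i=4: xor(0x8f,0x74) → 251
  i=5: xor(0xa1,0x08) → 169
  i=6: xor(0x38,0xe7) → 223
  i=7: xor(0xe1,0x4f) → 174
  i=8: xor(0x52,0xde) → 140
  i=9: xor(0xa3,0x58) → 251
  i=10: tail/zero → 0
  i=11: tail/zero → 0
  i=12: tail/zero → 0
  i=13: tail/zero → 0
  i=14: tail/zero → 0
  i=15: tail/zero → 0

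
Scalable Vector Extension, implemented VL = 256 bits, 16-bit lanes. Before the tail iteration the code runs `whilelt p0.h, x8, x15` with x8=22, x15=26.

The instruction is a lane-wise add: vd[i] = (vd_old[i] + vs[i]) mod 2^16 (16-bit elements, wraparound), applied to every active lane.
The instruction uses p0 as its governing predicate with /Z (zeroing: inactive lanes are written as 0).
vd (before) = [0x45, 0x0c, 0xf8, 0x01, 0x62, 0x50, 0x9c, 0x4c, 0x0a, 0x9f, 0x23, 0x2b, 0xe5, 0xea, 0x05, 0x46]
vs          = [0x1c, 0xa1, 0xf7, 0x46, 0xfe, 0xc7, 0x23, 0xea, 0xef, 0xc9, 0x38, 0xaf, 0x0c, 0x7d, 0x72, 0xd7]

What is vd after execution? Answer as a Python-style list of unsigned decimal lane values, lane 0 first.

lane count: 256 div 16 = 16
whilelt: lane j active iff 22+j < 26 → j < 4 → 4 active
lane  0: add(0x45,0x1c) ⇒ 0x61
lane  1: add(0x0c,0xa1) ⇒ 0xad
lane  2: add(0xf8,0xf7) ⇒ 0x1ef
lane  3: add(0x01,0x46) ⇒ 0x47
lane  4: tail/zero ⇒ 0x00
lane  5: tail/zero ⇒ 0x00
lane  6: tail/zero ⇒ 0x00
lane  7: tail/zero ⇒ 0x00
lane  8: tail/zero ⇒ 0x00
lane  9: tail/zero ⇒ 0x00
lane 10: tail/zero ⇒ 0x00
lane 11: tail/zero ⇒ 0x00
lane 12: tail/zero ⇒ 0x00
lane 13: tail/zero ⇒ 0x00
lane 14: tail/zero ⇒ 0x00
lane 15: tail/zero ⇒ 0x00

vd = [97, 173, 495, 71, 0, 0, 0, 0, 0, 0, 0, 0, 0, 0, 0, 0]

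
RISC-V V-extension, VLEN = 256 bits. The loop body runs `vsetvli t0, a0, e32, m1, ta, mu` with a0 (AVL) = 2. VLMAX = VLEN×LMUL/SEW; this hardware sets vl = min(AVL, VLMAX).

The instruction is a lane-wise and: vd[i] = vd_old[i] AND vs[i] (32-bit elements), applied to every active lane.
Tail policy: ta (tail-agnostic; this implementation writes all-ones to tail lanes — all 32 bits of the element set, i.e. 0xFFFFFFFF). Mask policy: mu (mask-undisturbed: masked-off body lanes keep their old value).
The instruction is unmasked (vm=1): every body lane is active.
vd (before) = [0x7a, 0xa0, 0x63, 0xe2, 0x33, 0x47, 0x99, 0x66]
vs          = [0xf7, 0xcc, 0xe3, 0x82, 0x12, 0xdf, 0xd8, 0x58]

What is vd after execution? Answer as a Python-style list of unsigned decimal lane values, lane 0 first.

vd = [114, 128, 4294967295, 4294967295, 4294967295, 4294967295, 4294967295, 4294967295]

lanes per group: 256·1/32 = 8
vl = min(AVL, VLMAX) = min(2, 8) = 2
  i=0: and(0x7a,0xf7) → 114
  i=1: and(0xa0,0xcc) → 128
  i=2: tail/ones → 4294967295
  i=3: tail/ones → 4294967295
  i=4: tail/ones → 4294967295
  i=5: tail/ones → 4294967295
  i=6: tail/ones → 4294967295
  i=7: tail/ones → 4294967295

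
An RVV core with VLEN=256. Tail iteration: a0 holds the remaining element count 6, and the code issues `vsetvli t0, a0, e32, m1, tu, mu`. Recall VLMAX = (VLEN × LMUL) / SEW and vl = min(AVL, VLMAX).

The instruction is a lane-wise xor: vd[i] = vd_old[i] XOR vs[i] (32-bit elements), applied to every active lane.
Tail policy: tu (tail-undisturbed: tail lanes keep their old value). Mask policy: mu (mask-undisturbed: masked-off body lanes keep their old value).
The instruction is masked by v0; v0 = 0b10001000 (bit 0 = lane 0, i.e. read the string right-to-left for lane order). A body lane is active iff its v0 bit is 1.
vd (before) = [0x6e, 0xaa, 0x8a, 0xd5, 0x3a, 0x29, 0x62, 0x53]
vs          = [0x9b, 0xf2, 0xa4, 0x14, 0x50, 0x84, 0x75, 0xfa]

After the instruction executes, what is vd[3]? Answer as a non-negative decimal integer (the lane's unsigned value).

vd[3] = 193

VLMAX = VLEN×LMUL/SEW = 256×1/32 = 8
vl ← min(6, 8) = 6
lane  0: mask-off/keep ⇒ 0x6e
lane  1: mask-off/keep ⇒ 0xaa
lane  2: mask-off/keep ⇒ 0x8a
lane  3: xor(0xd5,0x14) ⇒ 0xc1
lane  4: mask-off/keep ⇒ 0x3a
lane  5: mask-off/keep ⇒ 0x29
lane  6: tail/keep ⇒ 0x62
lane  7: tail/keep ⇒ 0x53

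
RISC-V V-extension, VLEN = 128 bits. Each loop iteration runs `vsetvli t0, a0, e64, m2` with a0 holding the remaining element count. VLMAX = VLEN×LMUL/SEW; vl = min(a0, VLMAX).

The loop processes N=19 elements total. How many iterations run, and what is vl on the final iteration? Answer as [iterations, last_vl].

lanes per group: 128·2/64 = 4
iterations = ceil(19/4) = 5; final-pass vl = 3

[iterations, last_vl] = [5, 3]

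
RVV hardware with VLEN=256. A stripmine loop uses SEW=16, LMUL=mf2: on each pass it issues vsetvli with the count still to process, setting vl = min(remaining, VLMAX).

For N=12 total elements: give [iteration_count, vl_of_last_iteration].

VLMAX = VLEN×LMUL/SEW = 256×1/2/16 = 8
N=12: ⌈12/8⌉ = 2 iters; last vl = 12 − 1×8 = 4

[iterations, last_vl] = [2, 4]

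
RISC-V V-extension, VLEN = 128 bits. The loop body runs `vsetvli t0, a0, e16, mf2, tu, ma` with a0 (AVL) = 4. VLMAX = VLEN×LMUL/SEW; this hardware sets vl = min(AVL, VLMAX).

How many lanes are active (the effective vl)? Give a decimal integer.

vl = 4

VLMAX = (128 × 1/2) / 16 = 4 lanes
vl = min(AVL, VLMAX) = min(4, 4) = 4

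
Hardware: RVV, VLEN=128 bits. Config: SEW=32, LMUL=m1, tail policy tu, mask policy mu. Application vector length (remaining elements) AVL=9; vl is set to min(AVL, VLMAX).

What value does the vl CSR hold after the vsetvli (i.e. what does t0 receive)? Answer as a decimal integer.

vl = 4

VLMAX = (128 × 1) / 32 = 4 lanes
vl ← min(9, 4) = 4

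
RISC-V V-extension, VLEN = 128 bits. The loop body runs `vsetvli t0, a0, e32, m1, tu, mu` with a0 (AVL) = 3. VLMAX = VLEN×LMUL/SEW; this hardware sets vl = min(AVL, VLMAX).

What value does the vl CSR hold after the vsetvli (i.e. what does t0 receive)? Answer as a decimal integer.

vl = 3

VLMAX = (128 × 1) / 32 = 4 lanes
vl ← min(3, 4) = 3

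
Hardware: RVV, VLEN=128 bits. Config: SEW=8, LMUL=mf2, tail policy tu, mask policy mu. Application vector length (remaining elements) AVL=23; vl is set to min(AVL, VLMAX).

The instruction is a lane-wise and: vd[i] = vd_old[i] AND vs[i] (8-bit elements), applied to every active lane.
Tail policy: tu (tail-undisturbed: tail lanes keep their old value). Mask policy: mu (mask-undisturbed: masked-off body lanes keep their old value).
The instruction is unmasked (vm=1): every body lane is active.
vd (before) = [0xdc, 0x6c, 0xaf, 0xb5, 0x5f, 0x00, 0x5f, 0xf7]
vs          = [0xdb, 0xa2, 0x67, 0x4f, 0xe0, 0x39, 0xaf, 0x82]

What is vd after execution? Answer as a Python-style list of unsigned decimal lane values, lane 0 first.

vd = [216, 32, 39, 5, 64, 0, 15, 130]

VLMAX = VLEN×LMUL/SEW = 128×1/2/8 = 8
vl ← min(23, 8) = 8
lane  0: and(0xdc,0xdb) ⇒ 0xd8
lane  1: and(0x6c,0xa2) ⇒ 0x20
lane  2: and(0xaf,0x67) ⇒ 0x27
lane  3: and(0xb5,0x4f) ⇒ 0x05
lane  4: and(0x5f,0xe0) ⇒ 0x40
lane  5: and(0x00,0x39) ⇒ 0x00
lane  6: and(0x5f,0xaf) ⇒ 0x0f
lane  7: and(0xf7,0x82) ⇒ 0x82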